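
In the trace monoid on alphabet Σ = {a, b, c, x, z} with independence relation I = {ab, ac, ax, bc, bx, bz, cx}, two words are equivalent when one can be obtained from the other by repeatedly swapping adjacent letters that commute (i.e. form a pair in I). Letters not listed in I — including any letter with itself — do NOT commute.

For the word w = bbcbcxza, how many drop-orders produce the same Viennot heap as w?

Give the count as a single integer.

168

piece 0:b — minimal
piece 1:b rests on {0:b}
piece 2:c — minimal
piece 3:b rests on {1:b}
piece 4:c rests on {2:c}
piece 5:x — minimal
piece 6:z rests on {4:c, 5:x}
piece 7:a rests on {6:z}
minimal pieces: {0:b, 2:c, 5:x}
ways to finish when only these pieces remain (= sum over removing one remaining piece with nothing left below it):
  1 left: {3}→1  {7}→1
  2 left: {1,3}→1  {3,7}→2  {6,7}→1
  3 left: {0,1,3}→1  {1,3,7}→3  {3,6,7}→3  {4,6,7}→1  {5,6,7}→1
  4 left: {0,1,3,7}→4  {1,3,6,7}→6  {2,4,6,7}→1  {3,4,6,7}→4  {3,5,6,7}→4  {4,5,6,7}→2
  5 left: {0,1,3,6,7}→10  {1,3,4,6,7}→10  {1,3,5,6,7}→10  {2,3,4,6,7}→5  {2,4,5,6,7}→3  {3,4,5,6,7}→10
  6 left: {0,1,3,4,6,7}→20  {0,1,3,5,6,7}→20  {1,2,3,4,6,7}→15  {1,3,4,5,6,7}→30  {2,3,4,5,6,7}→18
  placing 0:b first → 63 extensions
  placing 2:c first → 70 extensions
  placing 5:x first → 35 extensions
total linear extensions = 168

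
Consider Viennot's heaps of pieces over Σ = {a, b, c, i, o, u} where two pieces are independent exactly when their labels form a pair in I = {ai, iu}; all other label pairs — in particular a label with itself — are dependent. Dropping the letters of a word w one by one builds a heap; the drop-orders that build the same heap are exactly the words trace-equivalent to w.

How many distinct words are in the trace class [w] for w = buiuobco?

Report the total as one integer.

3

drop 0:b onto floor
drop 1:u onto {0:b}
drop 2:i onto {0:b}
drop 3:u onto {1:u}
drop 4:o onto {2:i, 3:u}
drop 5:b onto {4:o}
drop 6:c onto {5:b}
drop 7:o onto {6:c}
ground layer = {0:b}
drop-orders for the pieces not yet dropped (sum over which currently-grounded one goes next):
  1 to go: {7} 1
  2 to go: {6,7} 1
  3 to go: {5,6,7} 1
  4 to go: {4,5,6,7} 1
  5 to go: {2,4,5,6,7} 1  {3,4,5,6,7} 1
  6 to go: {1,3,4,5,6,7} 1  {2,3,4,5,6,7} 2
  if 0:b drops first: 3 orders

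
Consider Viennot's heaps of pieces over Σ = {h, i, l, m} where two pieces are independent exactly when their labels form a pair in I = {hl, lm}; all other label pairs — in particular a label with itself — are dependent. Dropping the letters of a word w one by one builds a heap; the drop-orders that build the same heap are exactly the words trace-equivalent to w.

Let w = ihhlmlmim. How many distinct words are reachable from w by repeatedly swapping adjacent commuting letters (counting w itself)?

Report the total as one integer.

#0=i has no predecessor
#1=h depends on [0:i]
#2=h depends on [1:h]
#3=l depends on [0:i]
#4=m depends on [2:h]
#5=l depends on [3:l]
#6=m depends on [4:m]
#7=i depends on [5:l, 6:m]
#8=m depends on [7:i]
sources: [0:i]
N(rest) = Σ N(rest − s) over sources s of rest; N(one piece) = 1:
  size 1 → [8]=1
  size 2 → [7,8]=1
  size 3 → [5,7,8]=1  [6,7,8]=1
  size 4 → [3,5,7,8]=1  [4,6,7,8]=1  [5,6,7,8]=2
  size 5 → [2,4,6,7,8]=1  [3,5,6,7,8]=3  [4,5,6,7,8]=3
  size 6 → [1,2,4,6,7,8]=1  [2,4,5,6,7,8]=4  [3,4,5,6,7,8]=6
  size 7 → [1,2,4,5,6,7,8]=5  [2,3,4,5,6,7,8]=10
  first=0(i) contributes 15

15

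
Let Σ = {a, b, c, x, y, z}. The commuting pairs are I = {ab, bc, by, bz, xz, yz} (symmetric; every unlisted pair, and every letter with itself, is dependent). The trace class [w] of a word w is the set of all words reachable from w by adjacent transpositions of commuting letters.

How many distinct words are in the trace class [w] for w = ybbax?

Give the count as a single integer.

6

drop 0:y onto floor
drop 1:b onto floor
drop 2:b onto {1:b}
drop 3:a onto {0:y}
drop 4:x onto {2:b, 3:a}
ground layer = {0:y, 1:b}
drop-orders for the pieces not yet dropped (sum over which currently-grounded one goes next):
  1 to go: {4} 1
  2 to go: {2,4} 1  {3,4} 1
  3 to go: {0,3,4} 1  {1,2,4} 1  {2,3,4} 2
  if 0:y drops first: 3 orders
  if 1:b drops first: 3 orders
heap linearizations: 6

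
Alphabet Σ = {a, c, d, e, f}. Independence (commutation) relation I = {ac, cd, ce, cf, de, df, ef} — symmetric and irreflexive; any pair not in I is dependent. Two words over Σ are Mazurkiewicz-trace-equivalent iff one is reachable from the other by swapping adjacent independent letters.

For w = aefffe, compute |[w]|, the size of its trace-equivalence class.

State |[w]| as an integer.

10

piece 0:a — minimal
piece 1:e rests on {0:a}
piece 2:f rests on {0:a}
piece 3:f rests on {2:f}
piece 4:f rests on {3:f}
piece 5:e rests on {1:e}
minimal pieces: {0:a}
ways to finish when only these pieces remain (= sum over removing one remaining piece with nothing left below it):
  1 left: {4}→1  {5}→1
  2 left: {1,5}→1  {3,4}→1  {4,5}→2
  3 left: {1,4,5}→3  {2,3,4}→1  {3,4,5}→3
  4 left: {1,3,4,5}→6  {2,3,4,5}→4
  placing 0:a first → 10 extensions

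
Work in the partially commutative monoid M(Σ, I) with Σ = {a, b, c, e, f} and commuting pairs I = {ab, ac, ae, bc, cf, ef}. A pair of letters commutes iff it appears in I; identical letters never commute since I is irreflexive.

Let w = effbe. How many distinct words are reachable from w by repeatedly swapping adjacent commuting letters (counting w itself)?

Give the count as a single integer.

3

piece 0:e — minimal
piece 1:f — minimal
piece 2:f rests on {1:f}
piece 3:b rests on {0:e, 2:f}
piece 4:e rests on {3:b}
minimal pieces: {0:e, 1:f}
ways to finish when only these pieces remain (= sum over removing one remaining piece with nothing left below it):
  1 left: {4}→1
  2 left: {3,4}→1
  3 left: {0,3,4}→1  {2,3,4}→1
  placing 0:e first → 1 extensions
  placing 1:f first → 2 extensions
total linear extensions = 3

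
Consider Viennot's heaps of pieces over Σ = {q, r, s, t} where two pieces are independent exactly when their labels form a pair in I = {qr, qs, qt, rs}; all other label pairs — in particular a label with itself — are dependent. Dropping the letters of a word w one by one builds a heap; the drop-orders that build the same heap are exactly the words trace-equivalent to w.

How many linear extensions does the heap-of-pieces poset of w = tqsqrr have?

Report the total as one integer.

0(t) covers ∅
1(q) covers ∅
2(s) covers 0:t
3(q) covers 1:q
4(r) covers 0:t
5(r) covers 4:r
floor of heap: 0:t, 1:q
completions by unplaced set U, small U first (add the entries for U minus each lowest piece of U):
  |U|=1: {2}:1  {3}:1  {5}:1
  |U|=2: {1,3}:1  {2,3}:2  {2,5}:2  {3,5}:2  {4,5}:1
  |U|=3: {1,2,3}:3  {1,3,5}:3  {2,3,5}:6  {2,4,5}:3  {3,4,5}:3
  |U|=4: {0,2,4,5}:3  {1,2,3,5}:12  {1,3,4,5}:6  {2,3,4,5}:12
  start at 0(t): 30
  start at 1(q): 15
sum over floor = 45

45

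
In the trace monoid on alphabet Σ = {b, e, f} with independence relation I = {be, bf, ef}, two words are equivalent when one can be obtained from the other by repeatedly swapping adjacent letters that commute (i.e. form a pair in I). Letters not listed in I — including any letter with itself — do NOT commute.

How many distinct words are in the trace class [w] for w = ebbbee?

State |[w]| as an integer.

20

piece 0:e — minimal
piece 1:b — minimal
piece 2:b rests on {1:b}
piece 3:b rests on {2:b}
piece 4:e rests on {0:e}
piece 5:e rests on {4:e}
minimal pieces: {0:e, 1:b}
ways to finish when only these pieces remain (= sum over removing one remaining piece with nothing left below it):
  1 left: {3}→1  {5}→1
  2 left: {2,3}→1  {3,5}→2  {4,5}→1
  3 left: {0,4,5}→1  {1,2,3}→1  {2,3,5}→3  {3,4,5}→3
  4 left: {0,3,4,5}→4  {1,2,3,5}→4  {2,3,4,5}→6
  placing 0:e first → 10 extensions
  placing 1:b first → 10 extensions
total linear extensions = 20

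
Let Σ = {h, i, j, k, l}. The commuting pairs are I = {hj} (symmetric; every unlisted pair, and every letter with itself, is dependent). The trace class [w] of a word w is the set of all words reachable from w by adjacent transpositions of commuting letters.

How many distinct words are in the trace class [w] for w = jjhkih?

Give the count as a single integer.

#0=j has no predecessor
#1=j depends on [0:j]
#2=h has no predecessor
#3=k depends on [1:j, 2:h]
#4=i depends on [3:k]
#5=h depends on [4:i]
sources: [0:j, 2:h]
N(rest) = Σ N(rest − s) over sources s of rest; N(one piece) = 1:
  size 1 → [5]=1
  size 2 → [4,5]=1
  size 3 → [3,4,5]=1
  size 4 → [1,3,4,5]=1  [2,3,4,5]=1
  first=0(j) contributes 2
  first=2(h) contributes 1
|[w]| = 3

3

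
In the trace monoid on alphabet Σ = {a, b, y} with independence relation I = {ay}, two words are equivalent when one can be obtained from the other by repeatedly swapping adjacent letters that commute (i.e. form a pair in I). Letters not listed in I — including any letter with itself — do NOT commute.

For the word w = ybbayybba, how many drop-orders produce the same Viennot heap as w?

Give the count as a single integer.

3

drop 0:y onto floor
drop 1:b onto {0:y}
drop 2:b onto {1:b}
drop 3:a onto {2:b}
drop 4:y onto {2:b}
drop 5:y onto {4:y}
drop 6:b onto {3:a, 5:y}
drop 7:b onto {6:b}
drop 8:a onto {7:b}
ground layer = {0:y}
drop-orders for the pieces not yet dropped (sum over which currently-grounded one goes next):
  1 to go: {8} 1
  2 to go: {7,8} 1
  3 to go: {6,7,8} 1
  4 to go: {3,6,7,8} 1  {5,6,7,8} 1
  5 to go: {3,5,6,7,8} 2  {4,5,6,7,8} 1
  6 to go: {3,4,5,6,7,8} 3
  7 to go: {2,3,4,5,6,7,8} 3
  if 0:y drops first: 3 orders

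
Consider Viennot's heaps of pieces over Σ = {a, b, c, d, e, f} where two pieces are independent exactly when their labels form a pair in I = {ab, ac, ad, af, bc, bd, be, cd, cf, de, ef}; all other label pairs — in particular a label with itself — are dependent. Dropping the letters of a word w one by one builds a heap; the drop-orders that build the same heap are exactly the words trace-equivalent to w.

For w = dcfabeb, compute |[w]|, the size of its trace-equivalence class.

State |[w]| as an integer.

70

0(d) covers ∅
1(c) covers ∅
2(f) covers 0:d
3(a) covers ∅
4(b) covers 2:f
5(e) covers 1:c, 3:a
6(b) covers 4:b
floor of heap: 0:d, 1:c, 3:a
completions by unplaced set U, small U first (add the entries for U minus each lowest piece of U):
  |U|=1: {5}:1  {6}:1
  |U|=2: {1,5}:1  {3,5}:1  {4,6}:1  {5,6}:2
  |U|=3: {1,3,5}:2  {1,5,6}:3  {2,4,6}:1  {3,5,6}:3  {4,5,6}:3
  |U|=4: {0,2,4,6}:1  {1,3,5,6}:8  {1,4,5,6}:6  {2,4,5,6}:4  {3,4,5,6}:6
  |U|=5: {0,2,4,5,6}:5  {1,2,4,5,6}:10  {1,3,4,5,6}:20  {2,3,4,5,6}:10
  start at 0(d): 40
  start at 1(c): 15
  start at 3(a): 15
sum over floor = 70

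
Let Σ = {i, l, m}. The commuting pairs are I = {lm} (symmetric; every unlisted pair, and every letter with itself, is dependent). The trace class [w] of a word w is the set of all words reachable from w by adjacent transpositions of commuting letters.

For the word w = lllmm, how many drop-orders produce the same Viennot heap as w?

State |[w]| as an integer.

#0=l has no predecessor
#1=l depends on [0:l]
#2=l depends on [1:l]
#3=m has no predecessor
#4=m depends on [3:m]
sources: [0:l, 3:m]
N(rest) = Σ N(rest − s) over sources s of rest; N(one piece) = 1:
  size 1 → [2]=1  [4]=1
  size 2 → [1,2]=1  [2,4]=2  [3,4]=1
  size 3 → [0,1,2]=1  [1,2,4]=3  [2,3,4]=3
  first=0(l) contributes 6
  first=3(m) contributes 4
|[w]| = 10

10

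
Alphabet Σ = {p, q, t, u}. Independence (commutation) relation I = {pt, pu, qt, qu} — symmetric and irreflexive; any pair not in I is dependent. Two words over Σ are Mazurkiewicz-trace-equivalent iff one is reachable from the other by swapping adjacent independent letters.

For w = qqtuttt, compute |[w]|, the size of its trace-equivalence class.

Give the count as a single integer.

21

piece 0:q — minimal
piece 1:q rests on {0:q}
piece 2:t — minimal
piece 3:u rests on {2:t}
piece 4:t rests on {3:u}
piece 5:t rests on {4:t}
piece 6:t rests on {5:t}
minimal pieces: {0:q, 2:t}
ways to finish when only these pieces remain (= sum over removing one remaining piece with nothing left below it):
  1 left: {1}→1  {6}→1
  2 left: {0,1}→1  {1,6}→2  {5,6}→1
  3 left: {0,1,6}→3  {1,5,6}→3  {4,5,6}→1
  4 left: {0,1,5,6}→6  {1,4,5,6}→4  {3,4,5,6}→1
  5 left: {0,1,4,5,6}→10  {1,3,4,5,6}→5  {2,3,4,5,6}→1
  placing 0:q first → 6 extensions
  placing 2:t first → 15 extensions
total linear extensions = 21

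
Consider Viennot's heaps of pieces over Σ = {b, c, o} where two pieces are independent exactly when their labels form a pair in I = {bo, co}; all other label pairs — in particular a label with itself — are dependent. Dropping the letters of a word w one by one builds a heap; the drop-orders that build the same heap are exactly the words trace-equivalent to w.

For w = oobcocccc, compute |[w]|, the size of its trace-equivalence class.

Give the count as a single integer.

84

piece 0:o — minimal
piece 1:o rests on {0:o}
piece 2:b — minimal
piece 3:c rests on {2:b}
piece 4:o rests on {1:o}
piece 5:c rests on {3:c}
piece 6:c rests on {5:c}
piece 7:c rests on {6:c}
piece 8:c rests on {7:c}
minimal pieces: {0:o, 2:b}
ways to finish when only these pieces remain (= sum over removing one remaining piece with nothing left below it):
  1 left: {4}→1  {8}→1
  2 left: {1,4}→1  {4,8}→2  {7,8}→1
  3 left: {0,1,4}→1  {1,4,8}→3  {4,7,8}→3  {6,7,8}→1
  4 left: {0,1,4,8}→4  {1,4,7,8}→6  {4,6,7,8}→4  {5,6,7,8}→1
  5 left: {0,1,4,7,8}→10  {1,4,6,7,8}→10  {3,5,6,7,8}→1  {4,5,6,7,8}→5
  6 left: {0,1,4,6,7,8}→20  {1,4,5,6,7,8}→15  {2,3,5,6,7,8}→1  {3,4,5,6,7,8}→6
  7 left: {0,1,4,5,6,7,8}→35  {1,3,4,5,6,7,8}→21  {2,3,4,5,6,7,8}→7
  placing 0:o first → 28 extensions
  placing 2:b first → 56 extensions
total linear extensions = 84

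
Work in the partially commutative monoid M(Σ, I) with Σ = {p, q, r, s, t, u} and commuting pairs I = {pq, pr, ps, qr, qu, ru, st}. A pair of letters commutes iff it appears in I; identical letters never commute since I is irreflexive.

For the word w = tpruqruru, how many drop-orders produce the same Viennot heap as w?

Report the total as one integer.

280

0(t) covers ∅
1(p) covers 0:t
2(r) covers 0:t
3(u) covers 1:p
4(q) covers 0:t
5(r) covers 2:r
6(u) covers 3:u
7(r) covers 5:r
8(u) covers 6:u
floor of heap: 0:t
completions by unplaced set U, small U first (add the entries for U minus each lowest piece of U):
  |U|=1: {4}:1  {7}:1  {8}:1
  |U|=2: {4,7}:2  {4,8}:2  {5,7}:1  {6,8}:1  {7,8}:2
  |U|=3: {2,5,7}:1  {3,6,8}:1  {4,5,7}:3  {4,6,8}:3  {4,7,8}:6  {5,7,8}:3  {6,7,8}:3
  |U|=4: {1,3,6,8}:1  {2,4,5,7}:4  {2,5,7,8}:4  {3,4,6,8}:4  {3,6,7,8}:4  {4,5,7,8}:12  {4,6,7,8}:12  {5,6,7,8}:6
  |U|=5: {1,3,4,6,8}:5  {1,3,6,7,8}:5  {2,4,5,7,8}:20  {2,5,6,7,8}:10  {3,4,6,7,8}:20  {3,5,6,7,8}:10  {4,5,6,7,8}:30
  |U|=6: {1,3,4,6,7,8}:30  {1,3,5,6,7,8}:15  {2,3,5,6,7,8}:20  {2,4,5,6,7,8}:60  {3,4,5,6,7,8}:60
  |U|=7: {1,2,3,5,6,7,8}:35  {1,3,4,5,6,7,8}:105  {2,3,4,5,6,7,8}:140
  start at 0(t): 280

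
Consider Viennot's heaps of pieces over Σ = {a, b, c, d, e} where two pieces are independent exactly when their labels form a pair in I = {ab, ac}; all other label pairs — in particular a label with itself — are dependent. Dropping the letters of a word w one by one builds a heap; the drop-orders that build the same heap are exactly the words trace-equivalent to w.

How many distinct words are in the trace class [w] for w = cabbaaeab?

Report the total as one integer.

40

drop 0:c onto floor
drop 1:a onto floor
drop 2:b onto {0:c}
drop 3:b onto {2:b}
drop 4:a onto {1:a}
drop 5:a onto {4:a}
drop 6:e onto {3:b, 5:a}
drop 7:a onto {6:e}
drop 8:b onto {6:e}
ground layer = {0:c, 1:a}
drop-orders for the pieces not yet dropped (sum over which currently-grounded one goes next):
  1 to go: {7} 1  {8} 1
  2 to go: {7,8} 2
  3 to go: {6,7,8} 2
  4 to go: {3,6,7,8} 2  {5,6,7,8} 2
  5 to go: {2,3,6,7,8} 2  {3,5,6,7,8} 4  {4,5,6,7,8} 2
  6 to go: {0,2,3,6,7,8} 2  {1,4,5,6,7,8} 2  {2,3,5,6,7,8} 6  {3,4,5,6,7,8} 6
  7 to go: {0,2,3,5,6,7,8} 8  {1,3,4,5,6,7,8} 8  {2,3,4,5,6,7,8} 12
  if 0:c drops first: 20 orders
  if 1:a drops first: 20 orders
heap linearizations: 40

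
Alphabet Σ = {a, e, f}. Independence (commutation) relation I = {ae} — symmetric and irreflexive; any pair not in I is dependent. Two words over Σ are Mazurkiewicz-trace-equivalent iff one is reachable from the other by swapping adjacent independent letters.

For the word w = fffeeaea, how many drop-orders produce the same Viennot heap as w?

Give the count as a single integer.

#0=f has no predecessor
#1=f depends on [0:f]
#2=f depends on [1:f]
#3=e depends on [2:f]
#4=e depends on [3:e]
#5=a depends on [2:f]
#6=e depends on [4:e]
#7=a depends on [5:a]
sources: [0:f]
N(rest) = Σ N(rest − s) over sources s of rest; N(one piece) = 1:
  size 1 → [6]=1  [7]=1
  size 2 → [4,6]=1  [5,7]=1  [6,7]=2
  size 3 → [3,4,6]=1  [4,6,7]=3  [5,6,7]=3
  size 4 → [3,4,6,7]=4  [4,5,6,7]=6
  size 5 → [3,4,5,6,7]=10
  size 6 → [2,3,4,5,6,7]=10
  first=0(f) contributes 10

10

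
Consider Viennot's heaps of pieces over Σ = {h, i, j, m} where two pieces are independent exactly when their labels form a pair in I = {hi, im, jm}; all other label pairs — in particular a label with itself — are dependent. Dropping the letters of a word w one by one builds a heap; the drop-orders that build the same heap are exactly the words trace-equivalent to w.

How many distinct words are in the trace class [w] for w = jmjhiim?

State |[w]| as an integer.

0(j) covers ∅
1(m) covers ∅
2(j) covers 0:j
3(h) covers 1:m, 2:j
4(i) covers 2:j
5(i) covers 4:i
6(m) covers 3:h
floor of heap: 0:j, 1:m
completions by unplaced set U, small U first (add the entries for U minus each lowest piece of U):
  |U|=1: {5}:1  {6}:1
  |U|=2: {3,6}:1  {4,5}:1  {5,6}:2
  |U|=3: {1,3,6}:1  {3,5,6}:3  {4,5,6}:3
  |U|=4: {1,3,5,6}:4  {3,4,5,6}:6
  |U|=5: {1,3,4,5,6}:10  {2,3,4,5,6}:6
  start at 0(j): 16
  start at 1(m): 6
sum over floor = 22

22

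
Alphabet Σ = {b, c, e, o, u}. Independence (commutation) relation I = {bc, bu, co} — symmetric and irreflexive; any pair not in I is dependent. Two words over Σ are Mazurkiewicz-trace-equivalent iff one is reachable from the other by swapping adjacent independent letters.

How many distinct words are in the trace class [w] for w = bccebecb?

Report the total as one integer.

6

#0=b has no predecessor
#1=c has no predecessor
#2=c depends on [1:c]
#3=e depends on [0:b, 2:c]
#4=b depends on [3:e]
#5=e depends on [4:b]
#6=c depends on [5:e]
#7=b depends on [5:e]
sources: [0:b, 1:c]
N(rest) = Σ N(rest − s) over sources s of rest; N(one piece) = 1:
  size 1 → [6]=1  [7]=1
  size 2 → [6,7]=2
  size 3 → [5,6,7]=2
  size 4 → [4,5,6,7]=2
  size 5 → [3,4,5,6,7]=2
  size 6 → [0,3,4,5,6,7]=2  [2,3,4,5,6,7]=2
  first=0(b) contributes 2
  first=1(c) contributes 4
|[w]| = 6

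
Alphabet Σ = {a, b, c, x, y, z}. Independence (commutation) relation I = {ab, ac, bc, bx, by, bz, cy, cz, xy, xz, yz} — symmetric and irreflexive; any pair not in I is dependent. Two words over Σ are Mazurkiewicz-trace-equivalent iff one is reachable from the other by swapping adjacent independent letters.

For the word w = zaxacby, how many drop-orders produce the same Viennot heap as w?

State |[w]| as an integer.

piece 0:z — minimal
piece 1:a rests on {0:z}
piece 2:x rests on {1:a}
piece 3:a rests on {2:x}
piece 4:c rests on {2:x}
piece 5:b — minimal
piece 6:y rests on {3:a}
minimal pieces: {0:z, 5:b}
ways to finish when only these pieces remain (= sum over removing one remaining piece with nothing left below it):
  1 left: {4}→1  {5}→1  {6}→1
  2 left: {3,6}→1  {4,5}→2  {4,6}→2  {5,6}→2
  3 left: {3,4,6}→3  {3,5,6}→3  {4,5,6}→6
  4 left: {2,3,4,6}→3  {3,4,5,6}→12
  5 left: {1,2,3,4,6}→3  {2,3,4,5,6}→15
  placing 0:z first → 18 extensions
  placing 5:b first → 3 extensions
total linear extensions = 21

21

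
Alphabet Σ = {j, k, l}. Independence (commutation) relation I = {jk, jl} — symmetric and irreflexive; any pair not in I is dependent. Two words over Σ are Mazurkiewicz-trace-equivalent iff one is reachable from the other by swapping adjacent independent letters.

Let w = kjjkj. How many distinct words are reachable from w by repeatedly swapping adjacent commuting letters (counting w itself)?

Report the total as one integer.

#0=k has no predecessor
#1=j has no predecessor
#2=j depends on [1:j]
#3=k depends on [0:k]
#4=j depends on [2:j]
sources: [0:k, 1:j]
N(rest) = Σ N(rest − s) over sources s of rest; N(one piece) = 1:
  size 1 → [3]=1  [4]=1
  size 2 → [0,3]=1  [2,4]=1  [3,4]=2
  size 3 → [0,3,4]=3  [1,2,4]=1  [2,3,4]=3
  first=0(k) contributes 4
  first=1(j) contributes 6
|[w]| = 10

10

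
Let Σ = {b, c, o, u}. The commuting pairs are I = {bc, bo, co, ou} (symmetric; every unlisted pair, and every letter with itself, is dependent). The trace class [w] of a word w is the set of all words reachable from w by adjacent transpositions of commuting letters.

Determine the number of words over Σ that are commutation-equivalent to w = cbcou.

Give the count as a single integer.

piece 0:c — minimal
piece 1:b — minimal
piece 2:c rests on {0:c}
piece 3:o — minimal
piece 4:u rests on {1:b, 2:c}
minimal pieces: {0:c, 1:b, 3:o}
ways to finish when only these pieces remain (= sum over removing one remaining piece with nothing left below it):
  1 left: {3}→1  {4}→1
  2 left: {1,4}→1  {2,4}→1  {3,4}→2
  3 left: {0,2,4}→1  {1,2,4}→2  {1,3,4}→3  {2,3,4}→3
  placing 0:c first → 8 extensions
  placing 1:b first → 4 extensions
  placing 3:o first → 3 extensions
total linear extensions = 15

15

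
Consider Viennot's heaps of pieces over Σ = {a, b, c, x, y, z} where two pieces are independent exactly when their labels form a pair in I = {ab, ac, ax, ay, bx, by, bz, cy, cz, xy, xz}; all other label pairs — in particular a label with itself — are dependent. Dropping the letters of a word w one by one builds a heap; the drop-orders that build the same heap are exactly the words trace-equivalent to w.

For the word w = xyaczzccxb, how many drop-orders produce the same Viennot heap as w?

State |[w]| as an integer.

drop 0:x onto floor
drop 1:y onto floor
drop 2:a onto floor
drop 3:c onto {0:x}
drop 4:z onto {1:y, 2:a}
drop 5:z onto {4:z}
drop 6:c onto {3:c}
drop 7:c onto {6:c}
drop 8:x onto {7:c}
drop 9:b onto {7:c}
ground layer = {0:x, 1:y, 2:a}
drop-orders for the pieces not yet dropped (sum over which currently-grounded one goes next):
  1 to go: {5} 1  {8} 1  {9} 1
  2 to go: {4,5} 1  {5,8} 2  {5,9} 2  {8,9} 2
  3 to go: {1,4,5} 1  {2,4,5} 1  {4,5,8} 3  {4,5,9} 3  {5,8,9} 6  {7,8,9} 2
  4 to go: {1,2,4,5} 2  {1,4,5,8} 4  {1,4,5,9} 4  {2,4,5,8} 4  {2,4,5,9} 4  {4,5,8,9} 12  {5,7,8,9} 8  {6,7,8,9} 2
  5 to go: {1,2,4,5,8} 10  {1,2,4,5,9} 10  {1,4,5,8,9} 20  {2,4,5,8,9} 20  {3,6,7,8,9} 2  {4,5,7,8,9} 20  {5,6,7,8,9} 10
  6 to go: {0,3,6,7,8,9} 2  {1,2,4,5,8,9} 60  {1,4,5,7,8,9} 40  {2,4,5,7,8,9} 40  {3,5,6,7,8,9} 12  {4,5,6,7,8,9} 30
  7 to go: {0,3,5,6,7,8,9} 14  {1,2,4,5,7,8,9} 140  {1,4,5,6,7,8,9} 70  {2,4,5,6,7,8,9} 70  {3,4,5,6,7,8,9} 42
  8 to go: {0,3,4,5,6,7,8,9} 56  {1,2,4,5,6,7,8,9} 280  {1,3,4,5,6,7,8,9} 112  {2,3,4,5,6,7,8,9} 112
  if 0:x drops first: 504 orders
  if 1:y drops first: 168 orders
  if 2:a drops first: 168 orders
heap linearizations: 840

840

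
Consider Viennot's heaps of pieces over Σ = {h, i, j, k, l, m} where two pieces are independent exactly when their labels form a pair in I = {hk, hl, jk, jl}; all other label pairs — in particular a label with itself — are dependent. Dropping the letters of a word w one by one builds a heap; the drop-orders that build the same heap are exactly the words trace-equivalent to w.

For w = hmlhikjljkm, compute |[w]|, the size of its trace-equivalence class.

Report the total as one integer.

drop 0:h onto floor
drop 1:m onto {0:h}
drop 2:l onto {1:m}
drop 3:h onto {1:m}
drop 4:i onto {2:l, 3:h}
drop 5:k onto {4:i}
drop 6:j onto {4:i}
drop 7:l onto {5:k}
drop 8:j onto {6:j}
drop 9:k onto {7:l}
drop 10:m onto {8:j, 9:k}
ground layer = {0:h}
drop-orders for the pieces not yet dropped (sum over which currently-grounded one goes next):
  1 to go: {10} 1
  2 to go: {8,10} 1  {9,10} 1
  3 to go: {6,8,10} 1  {7,9,10} 1  {8,9,10} 2
  4 to go: {5,7,9,10} 1  {6,8,9,10} 3  {7,8,9,10} 3
  5 to go: {5,7,8,9,10} 4  {6,7,8,9,10} 6
  6 to go: {5,6,7,8,9,10} 10
  7 to go: {4,5,6,7,8,9,10} 10
  8 to go: {2,4,5,6,7,8,9,10} 10  {3,4,5,6,7,8,9,10} 10
  9 to go: {2,3,4,5,6,7,8,9,10} 20
  if 0:h drops first: 20 orders

20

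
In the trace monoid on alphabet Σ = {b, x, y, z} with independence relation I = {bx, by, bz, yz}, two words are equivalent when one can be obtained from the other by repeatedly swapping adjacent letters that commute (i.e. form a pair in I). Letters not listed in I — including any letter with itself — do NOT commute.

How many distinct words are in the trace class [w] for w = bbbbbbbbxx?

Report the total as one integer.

#0=b has no predecessor
#1=b depends on [0:b]
#2=b depends on [1:b]
#3=b depends on [2:b]
#4=b depends on [3:b]
#5=b depends on [4:b]
#6=b depends on [5:b]
#7=b depends on [6:b]
#8=x has no predecessor
#9=x depends on [8:x]
sources: [0:b, 8:x]
N(rest) = Σ N(rest − s) over sources s of rest; N(one piece) = 1:
  size 1 → [7]=1  [9]=1
  size 2 → [6,7]=1  [7,9]=2  [8,9]=1
  size 3 → [5,6,7]=1  [6,7,9]=3  [7,8,9]=3
  size 4 → [4,5,6,7]=1  [5,6,7,9]=4  [6,7,8,9]=6
  size 5 → [3,4,5,6,7]=1  [4,5,6,7,9]=5  [5,6,7,8,9]=10
  size 6 → [2,3,4,5,6,7]=1  [3,4,5,6,7,9]=6  [4,5,6,7,8,9]=15
  size 7 → [1,2,3,4,5,6,7]=1  [2,3,4,5,6,7,9]=7  [3,4,5,6,7,8,9]=21
  size 8 → [0,1,2,3,4,5,6,7]=1  [1,2,3,4,5,6,7,9]=8  [2,3,4,5,6,7,8,9]=28
  first=0(b) contributes 36
  first=8(x) contributes 9
|[w]| = 45

45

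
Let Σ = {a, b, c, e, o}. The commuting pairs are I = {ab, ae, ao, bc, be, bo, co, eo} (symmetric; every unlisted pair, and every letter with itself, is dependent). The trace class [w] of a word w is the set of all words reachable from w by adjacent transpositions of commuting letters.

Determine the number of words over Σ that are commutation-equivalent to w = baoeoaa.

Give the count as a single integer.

420

piece 0:b — minimal
piece 1:a — minimal
piece 2:o — minimal
piece 3:e — minimal
piece 4:o rests on {2:o}
piece 5:a rests on {1:a}
piece 6:a rests on {5:a}
minimal pieces: {0:b, 1:a, 2:o, 3:e}
ways to finish when only these pieces remain (= sum over removing one remaining piece with nothing left below it):
  1 left: {0}→1  {3}→1  {4}→1  {6}→1
  2 left: {0,3}→2  {0,4}→2  {0,6}→2  {2,4}→1  {3,4}→2  {3,6}→2  {4,6}→2  {5,6}→1
  3 left: {0,2,4}→3  {0,3,4}→6  {0,3,6}→6  {0,4,6}→6  {0,5,6}→3  {1,5,6}→1  {2,3,4}→3  {2,4,6}→3  {3,4,6}→6  {3,5,6}→3  {4,5,6}→3
  4 left: {0,1,5,6}→4  {0,2,3,4}→12  {0,2,4,6}→12  {0,3,4,6}→24  {0,3,5,6}→12  {0,4,5,6}→12  {1,3,5,6}→4  {1,4,5,6}→4  {2,3,4,6}→12  {2,4,5,6}→6  {3,4,5,6}→12
  5 left: {0,1,3,5,6}→20  {0,1,4,5,6}→20  {0,2,3,4,6}→60  {0,2,4,5,6}→30  {0,3,4,5,6}→60  {1,2,4,5,6}→10  {1,3,4,5,6}→20  {2,3,4,5,6}→30
  placing 0:b first → 60 extensions
  placing 1:a first → 180 extensions
  placing 2:o first → 120 extensions
  placing 3:e first → 60 extensions
total linear extensions = 420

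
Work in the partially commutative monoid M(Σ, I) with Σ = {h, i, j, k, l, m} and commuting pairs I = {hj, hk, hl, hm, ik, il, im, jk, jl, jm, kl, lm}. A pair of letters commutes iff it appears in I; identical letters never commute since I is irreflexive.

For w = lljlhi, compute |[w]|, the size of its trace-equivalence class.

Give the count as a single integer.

40

0(l) covers ∅
1(l) covers 0:l
2(j) covers ∅
3(l) covers 1:l
4(h) covers ∅
5(i) covers 2:j, 4:h
floor of heap: 0:l, 2:j, 4:h
completions by unplaced set U, small U first (add the entries for U minus each lowest piece of U):
  |U|=1: {3}:1  {5}:1
  |U|=2: {1,3}:1  {2,5}:1  {3,5}:2  {4,5}:1
  |U|=3: {0,1,3}:1  {1,3,5}:3  {2,3,5}:3  {2,4,5}:2  {3,4,5}:3
  |U|=4: {0,1,3,5}:4  {1,2,3,5}:6  {1,3,4,5}:6  {2,3,4,5}:8
  start at 0(l): 20
  start at 2(j): 10
  start at 4(h): 10
sum over floor = 40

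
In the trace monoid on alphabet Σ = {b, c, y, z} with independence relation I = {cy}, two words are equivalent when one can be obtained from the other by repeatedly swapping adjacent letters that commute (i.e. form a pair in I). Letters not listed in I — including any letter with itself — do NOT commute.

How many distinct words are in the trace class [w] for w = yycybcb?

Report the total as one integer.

4

#0=y has no predecessor
#1=y depends on [0:y]
#2=c has no predecessor
#3=y depends on [1:y]
#4=b depends on [2:c, 3:y]
#5=c depends on [4:b]
#6=b depends on [5:c]
sources: [0:y, 2:c]
N(rest) = Σ N(rest − s) over sources s of rest; N(one piece) = 1:
  size 1 → [6]=1
  size 2 → [5,6]=1
  size 3 → [4,5,6]=1
  size 4 → [2,4,5,6]=1  [3,4,5,6]=1
  size 5 → [1,3,4,5,6]=1  [2,3,4,5,6]=2
  first=0(y) contributes 3
  first=2(c) contributes 1
|[w]| = 4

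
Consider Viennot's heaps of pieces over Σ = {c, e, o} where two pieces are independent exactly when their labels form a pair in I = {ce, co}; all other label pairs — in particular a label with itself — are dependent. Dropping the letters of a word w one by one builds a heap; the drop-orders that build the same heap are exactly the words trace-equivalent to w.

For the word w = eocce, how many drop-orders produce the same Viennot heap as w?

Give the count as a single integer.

0(e) covers ∅
1(o) covers 0:e
2(c) covers ∅
3(c) covers 2:c
4(e) covers 1:o
floor of heap: 0:e, 2:c
completions by unplaced set U, small U first (add the entries for U minus each lowest piece of U):
  |U|=1: {3}:1  {4}:1
  |U|=2: {1,4}:1  {2,3}:1  {3,4}:2
  |U|=3: {0,1,4}:1  {1,3,4}:3  {2,3,4}:3
  start at 0(e): 6
  start at 2(c): 4
sum over floor = 10

10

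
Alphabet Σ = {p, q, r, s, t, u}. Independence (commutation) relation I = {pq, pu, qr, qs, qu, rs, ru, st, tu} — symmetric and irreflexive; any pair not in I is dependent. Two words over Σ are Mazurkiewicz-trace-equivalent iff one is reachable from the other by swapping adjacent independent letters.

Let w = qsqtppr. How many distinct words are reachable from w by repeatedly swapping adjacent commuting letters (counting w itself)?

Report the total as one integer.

4

#0=q has no predecessor
#1=s has no predecessor
#2=q depends on [0:q]
#3=t depends on [2:q]
#4=p depends on [1:s, 3:t]
#5=p depends on [4:p]
#6=r depends on [5:p]
sources: [0:q, 1:s]
N(rest) = Σ N(rest − s) over sources s of rest; N(one piece) = 1:
  size 1 → [6]=1
  size 2 → [5,6]=1
  size 3 → [4,5,6]=1
  size 4 → [1,4,5,6]=1  [3,4,5,6]=1
  size 5 → [1,3,4,5,6]=2  [2,3,4,5,6]=1
  first=0(q) contributes 3
  first=1(s) contributes 1
|[w]| = 4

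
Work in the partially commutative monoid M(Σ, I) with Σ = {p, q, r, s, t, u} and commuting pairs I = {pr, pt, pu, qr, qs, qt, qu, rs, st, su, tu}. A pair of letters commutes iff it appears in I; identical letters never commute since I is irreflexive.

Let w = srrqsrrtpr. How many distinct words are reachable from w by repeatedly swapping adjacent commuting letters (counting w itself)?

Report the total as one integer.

drop 0:s onto floor
drop 1:r onto floor
drop 2:r onto {1:r}
drop 3:q onto floor
drop 4:s onto {0:s}
drop 5:r onto {2:r}
drop 6:r onto {5:r}
drop 7:t onto {6:r}
drop 8:p onto {3:q, 4:s}
drop 9:r onto {7:t}
ground layer = {0:s, 1:r, 3:q}
drop-orders for the pieces not yet dropped (sum over which currently-grounded one goes next):
  1 to go: {8} 1  {9} 1
  2 to go: {3,8} 1  {4,8} 1  {7,9} 1  {8,9} 2
  3 to go: {0,4,8} 1  {3,4,8} 2  {3,8,9} 3  {4,8,9} 3  {6,7,9} 1  {7,8,9} 3
  4 to go: {0,3,4,8} 3  {0,4,8,9} 4  {3,4,8,9} 8  {3,7,8,9} 6  {4,7,8,9} 6  {5,6,7,9} 1  {6,7,8,9} 4
  5 to go: {0,3,4,8,9} 15  {0,4,7,8,9} 10  {2,5,6,7,9} 1  {3,4,7,8,9} 20  {3,6,7,8,9} 10  {4,6,7,8,9} 10  {5,6,7,8,9} 5
  6 to go: {0,3,4,7,8,9} 45  {0,4,6,7,8,9} 20  {1,2,5,6,7,9} 1  {2,5,6,7,8,9} 6  {3,4,6,7,8,9} 40  {3,5,6,7,8,9} 15  {4,5,6,7,8,9} 15
  7 to go: {0,3,4,6,7,8,9} 105  {0,4,5,6,7,8,9} 35  {1,2,5,6,7,8,9} 7  {2,3,5,6,7,8,9} 21  {2,4,5,6,7,8,9} 21  {3,4,5,6,7,8,9} 70
  8 to go: {0,2,4,5,6,7,8,9} 56  {0,3,4,5,6,7,8,9} 210  {1,2,3,5,6,7,8,9} 28  {1,2,4,5,6,7,8,9} 28  {2,3,4,5,6,7,8,9} 112
  if 0:s drops first: 168 orders
  if 1:r drops first: 378 orders
  if 3:q drops first: 84 orders
heap linearizations: 630

630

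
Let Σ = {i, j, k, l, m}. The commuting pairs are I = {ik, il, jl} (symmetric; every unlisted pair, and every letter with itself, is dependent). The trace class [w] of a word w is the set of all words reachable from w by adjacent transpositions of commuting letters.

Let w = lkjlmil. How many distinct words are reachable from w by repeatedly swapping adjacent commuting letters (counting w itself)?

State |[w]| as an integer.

0(l) covers ∅
1(k) covers 0:l
2(j) covers 1:k
3(l) covers 1:k
4(m) covers 2:j, 3:l
5(i) covers 4:m
6(l) covers 4:m
floor of heap: 0:l
completions by unplaced set U, small U first (add the entries for U minus each lowest piece of U):
  |U|=1: {5}:1  {6}:1
  |U|=2: {5,6}:2
  |U|=3: {4,5,6}:2
  |U|=4: {2,4,5,6}:2  {3,4,5,6}:2
  |U|=5: {2,3,4,5,6}:4
  start at 0(l): 4

4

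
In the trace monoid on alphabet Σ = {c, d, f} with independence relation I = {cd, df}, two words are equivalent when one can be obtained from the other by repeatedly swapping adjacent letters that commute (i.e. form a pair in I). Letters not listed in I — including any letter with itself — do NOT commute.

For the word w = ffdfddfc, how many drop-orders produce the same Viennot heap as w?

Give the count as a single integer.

56

0(f) covers ∅
1(f) covers 0:f
2(d) covers ∅
3(f) covers 1:f
4(d) covers 2:d
5(d) covers 4:d
6(f) covers 3:f
7(c) covers 6:f
floor of heap: 0:f, 2:d
completions by unplaced set U, small U first (add the entries for U minus each lowest piece of U):
  |U|=1: {5}:1  {7}:1
  |U|=2: {4,5}:1  {5,7}:2  {6,7}:1
  |U|=3: {2,4,5}:1  {3,6,7}:1  {4,5,7}:3  {5,6,7}:3
  |U|=4: {1,3,6,7}:1  {2,4,5,7}:4  {3,5,6,7}:4  {4,5,6,7}:6
  |U|=5: {0,1,3,6,7}:1  {1,3,5,6,7}:5  {2,4,5,6,7}:10  {3,4,5,6,7}:10
  |U|=6: {0,1,3,5,6,7}:6  {1,3,4,5,6,7}:15  {2,3,4,5,6,7}:20
  start at 0(f): 35
  start at 2(d): 21
sum over floor = 56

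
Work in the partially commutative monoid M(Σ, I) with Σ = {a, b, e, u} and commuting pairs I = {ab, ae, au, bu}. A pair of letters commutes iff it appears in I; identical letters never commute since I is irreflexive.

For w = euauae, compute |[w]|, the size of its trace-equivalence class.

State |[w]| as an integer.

15

drop 0:e onto floor
drop 1:u onto {0:e}
drop 2:a onto floor
drop 3:u onto {1:u}
drop 4:a onto {2:a}
drop 5:e onto {3:u}
ground layer = {0:e, 2:a}
drop-orders for the pieces not yet dropped (sum over which currently-grounded one goes next):
  1 to go: {4} 1  {5} 1
  2 to go: {2,4} 1  {3,5} 1  {4,5} 2
  3 to go: {1,3,5} 1  {2,4,5} 3  {3,4,5} 3
  4 to go: {0,1,3,5} 1  {1,3,4,5} 4  {2,3,4,5} 6
  if 0:e drops first: 10 orders
  if 2:a drops first: 5 orders
heap linearizations: 15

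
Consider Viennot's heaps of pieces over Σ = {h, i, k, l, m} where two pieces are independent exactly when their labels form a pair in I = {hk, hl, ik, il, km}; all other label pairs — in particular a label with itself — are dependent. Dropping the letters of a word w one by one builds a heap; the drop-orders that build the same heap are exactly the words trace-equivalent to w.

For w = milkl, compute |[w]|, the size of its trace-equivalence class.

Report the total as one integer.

4

piece 0:m — minimal
piece 1:i rests on {0:m}
piece 2:l rests on {0:m}
piece 3:k rests on {2:l}
piece 4:l rests on {3:k}
minimal pieces: {0:m}
ways to finish when only these pieces remain (= sum over removing one remaining piece with nothing left below it):
  1 left: {1}→1  {4}→1
  2 left: {1,4}→2  {3,4}→1
  3 left: {1,3,4}→3  {2,3,4}→1
  placing 0:m first → 4 extensions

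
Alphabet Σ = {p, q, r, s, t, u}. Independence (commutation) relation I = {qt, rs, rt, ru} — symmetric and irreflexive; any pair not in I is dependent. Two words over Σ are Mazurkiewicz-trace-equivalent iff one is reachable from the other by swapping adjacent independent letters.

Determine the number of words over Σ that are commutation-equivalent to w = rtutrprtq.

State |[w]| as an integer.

30

piece 0:r — minimal
piece 1:t — minimal
piece 2:u rests on {1:t}
piece 3:t rests on {2:u}
piece 4:r rests on {0:r}
piece 5:p rests on {3:t, 4:r}
piece 6:r rests on {5:p}
piece 7:t rests on {5:p}
piece 8:q rests on {6:r}
minimal pieces: {0:r, 1:t}
ways to finish when only these pieces remain (= sum over removing one remaining piece with nothing left below it):
  1 left: {7}→1  {8}→1
  2 left: {6,8}→1  {7,8}→2
  3 left: {6,7,8}→3
  4 left: {5,6,7,8}→3
  5 left: {3,5,6,7,8}→3  {4,5,6,7,8}→3
  6 left: {0,4,5,6,7,8}→3  {2,3,5,6,7,8}→3  {3,4,5,6,7,8}→6
  7 left: {0,3,4,5,6,7,8}→9  {1,2,3,5,6,7,8}→3  {2,3,4,5,6,7,8}→9
  placing 0:r first → 12 extensions
  placing 1:t first → 18 extensions
total linear extensions = 30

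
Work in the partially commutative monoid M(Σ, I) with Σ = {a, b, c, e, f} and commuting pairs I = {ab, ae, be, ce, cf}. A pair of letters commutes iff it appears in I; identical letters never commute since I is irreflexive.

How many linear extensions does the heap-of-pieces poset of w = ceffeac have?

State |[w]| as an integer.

piece 0:c — minimal
piece 1:e — minimal
piece 2:f rests on {1:e}
piece 3:f rests on {2:f}
piece 4:e rests on {3:f}
piece 5:a rests on {0:c, 3:f}
piece 6:c rests on {5:a}
minimal pieces: {0:c, 1:e}
ways to finish when only these pieces remain (= sum over removing one remaining piece with nothing left below it):
  1 left: {4}→1  {6}→1
  2 left: {4,6}→2  {5,6}→1
  3 left: {0,5,6}→1  {4,5,6}→3
  4 left: {0,4,5,6}→4  {3,4,5,6}→3
  5 left: {0,3,4,5,6}→7  {2,3,4,5,6}→3
  placing 0:c first → 3 extensions
  placing 1:e first → 10 extensions
total linear extensions = 13

13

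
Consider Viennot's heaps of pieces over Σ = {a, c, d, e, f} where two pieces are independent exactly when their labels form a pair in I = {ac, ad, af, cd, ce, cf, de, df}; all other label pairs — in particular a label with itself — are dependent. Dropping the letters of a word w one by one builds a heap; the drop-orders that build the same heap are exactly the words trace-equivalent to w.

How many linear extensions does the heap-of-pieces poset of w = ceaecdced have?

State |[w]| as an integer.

1260

drop 0:c onto floor
drop 1:e onto floor
drop 2:a onto {1:e}
drop 3:e onto {2:a}
drop 4:c onto {0:c}
drop 5:d onto floor
drop 6:c onto {4:c}
drop 7:e onto {3:e}
drop 8:d onto {5:d}
ground layer = {0:c, 1:e, 5:d}
drop-orders for the pieces not yet dropped (sum over which currently-grounded one goes next):
  1 to go: {6} 1  {7} 1  {8} 1
  2 to go: {3,7} 1  {4,6} 1  {5,8} 1  {6,7} 2  {6,8} 2  {7,8} 2
  3 to go: {0,4,6} 1  {2,3,7} 1  {3,6,7} 3  {3,7,8} 3  {4,6,7} 3  {4,6,8} 3  {5,6,8} 3  {5,7,8} 3  {6,7,8} 6
  4 to go: {0,4,6,7} 4  {0,4,6,8} 4  {1,2,3,7} 1  {2,3,6,7} 4  {2,3,7,8} 4  {3,4,6,7} 6  {3,5,7,8} 6  {3,6,7,8} 12  {4,5,6,8} 6  {4,6,7,8} 12  {5,6,7,8} 12
  5 to go: {0,3,4,6,7} 10  {0,4,5,6,8} 10  {0,4,6,7,8} 20  {1,2,3,6,7} 5  {1,2,3,7,8} 5  {2,3,4,6,7} 10  {2,3,5,7,8} 10  {2,3,6,7,8} 20  {3,4,6,7,8} 30  {3,5,6,7,8} 30  {4,5,6,7,8} 30
  6 to go: {0,2,3,4,6,7} 20  {0,3,4,6,7,8} 60  {0,4,5,6,7,8} 60  {1,2,3,4,6,7} 15  {1,2,3,5,7,8} 15  {1,2,3,6,7,8} 30  {2,3,4,6,7,8} 60  {2,3,5,6,7,8} 60  {3,4,5,6,7,8} 90
  7 to go: {0,1,2,3,4,6,7} 35  {0,2,3,4,6,7,8} 140  {0,3,4,5,6,7,8} 210  {1,2,3,4,6,7,8} 105  {1,2,3,5,6,7,8} 105  {2,3,4,5,6,7,8} 210
  if 0:c drops first: 420 orders
  if 1:e drops first: 560 orders
  if 5:d drops first: 280 orders
heap linearizations: 1260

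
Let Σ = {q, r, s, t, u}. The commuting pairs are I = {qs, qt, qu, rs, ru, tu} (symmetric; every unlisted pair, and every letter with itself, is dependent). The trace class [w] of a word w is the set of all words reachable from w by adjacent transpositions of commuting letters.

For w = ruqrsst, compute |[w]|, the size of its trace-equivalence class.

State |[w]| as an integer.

drop 0:r onto floor
drop 1:u onto floor
drop 2:q onto {0:r}
drop 3:r onto {2:q}
drop 4:s onto {1:u}
drop 5:s onto {4:s}
drop 6:t onto {3:r, 5:s}
ground layer = {0:r, 1:u}
drop-orders for the pieces not yet dropped (sum over which currently-grounded one goes next):
  1 to go: {6} 1
  2 to go: {3,6} 1  {5,6} 1
  3 to go: {2,3,6} 1  {3,5,6} 2  {4,5,6} 1
  4 to go: {0,2,3,6} 1  {1,4,5,6} 1  {2,3,5,6} 3  {3,4,5,6} 3
  5 to go: {0,2,3,5,6} 4  {1,3,4,5,6} 4  {2,3,4,5,6} 6
  if 0:r drops first: 10 orders
  if 1:u drops first: 10 orders
heap linearizations: 20

20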